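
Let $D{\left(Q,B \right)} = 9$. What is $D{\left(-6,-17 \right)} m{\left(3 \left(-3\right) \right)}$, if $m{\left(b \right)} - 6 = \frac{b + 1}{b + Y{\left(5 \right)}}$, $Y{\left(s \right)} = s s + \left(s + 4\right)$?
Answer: $\frac{1278}{25} \approx 51.12$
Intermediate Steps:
$Y{\left(s \right)} = 4 + s + s^{2}$ ($Y{\left(s \right)} = s^{2} + \left(4 + s\right) = 4 + s + s^{2}$)
$m{\left(b \right)} = 6 + \frac{1 + b}{34 + b}$ ($m{\left(b \right)} = 6 + \frac{b + 1}{b + \left(4 + 5 + 5^{2}\right)} = 6 + \frac{1 + b}{b + \left(4 + 5 + 25\right)} = 6 + \frac{1 + b}{b + 34} = 6 + \frac{1 + b}{34 + b}$)
$D{\left(-6,-17 \right)} m{\left(3 \left(-3\right) \right)} = 9 \frac{205 + 7 \cdot 3 \left(-3\right)}{34 + 3 \left(-3\right)} = 9 \frac{205 + 7 \left(-9\right)}{34 - 9} = 9 \frac{205 - 63}{25} = 9 \cdot \frac{1}{25} \cdot 142 = 9 \cdot \frac{142}{25} = \frac{1278}{25}$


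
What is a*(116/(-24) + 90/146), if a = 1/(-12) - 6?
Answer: 1847/72 ≈ 25.653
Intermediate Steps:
a = -73/12 (a = -1/12 - 6 = -73/12 ≈ -6.0833)
a*(116/(-24) + 90/146) = -73*(116/(-24) + 90/146)/12 = -73*(116*(-1/24) + 90*(1/146))/12 = -73*(-29/6 + 45/73)/12 = -73/12*(-1847/438) = 1847/72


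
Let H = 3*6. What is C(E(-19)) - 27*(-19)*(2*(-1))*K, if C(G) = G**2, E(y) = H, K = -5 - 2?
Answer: 7506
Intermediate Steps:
H = 18
K = -7
E(y) = 18
C(E(-19)) - 27*(-19)*(2*(-1))*K = 18**2 - 27*(-19)*(2*(-1))*(-7) = 324 - (-513)*(-2*(-7)) = 324 - (-513)*14 = 324 - 1*(-7182) = 324 + 7182 = 7506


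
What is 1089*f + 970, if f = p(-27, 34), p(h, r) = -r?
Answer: -36056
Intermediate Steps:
f = -34 (f = -1*34 = -34)
1089*f + 970 = 1089*(-34) + 970 = -37026 + 970 = -36056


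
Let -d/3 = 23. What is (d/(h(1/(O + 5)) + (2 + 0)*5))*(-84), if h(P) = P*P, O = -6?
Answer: 5796/11 ≈ 526.91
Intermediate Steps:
d = -69 (d = -3*23 = -69)
h(P) = P²
(d/(h(1/(O + 5)) + (2 + 0)*5))*(-84) = -69/((1/(-6 + 5))² + (2 + 0)*5)*(-84) = -69/((1/(-1))² + 2*5)*(-84) = -69/((-1)² + 10)*(-84) = -69/(1 + 10)*(-84) = -69/11*(-84) = 5796/11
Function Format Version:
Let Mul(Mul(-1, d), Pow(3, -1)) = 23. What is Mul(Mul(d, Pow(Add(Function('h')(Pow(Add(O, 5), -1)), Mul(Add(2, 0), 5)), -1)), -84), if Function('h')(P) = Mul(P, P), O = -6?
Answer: Rational(5796, 11) ≈ 526.91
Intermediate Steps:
d = -69 (d = Mul(-3, 23) = -69)
Function('h')(P) = Pow(P, 2)
Mul(Mul(d, Pow(Add(Function('h')(Pow(Add(O, 5), -1)), Mul(Add(2, 0), 5)), -1)), -84) = Mul(Mul(-69, Pow(Add(Pow(Pow(Add(-6, 5), -1), 2), Mul(Add(2, 0), 5)), -1)), -84) = Mul(Mul(-69, Pow(Add(Pow(Pow(-1, -1), 2), Mul(2, 5)), -1)), -84) = Mul(Mul(-69, Pow(Add(Pow(-1, 2), 10), -1)), -84) = Mul(Mul(-69, Pow(Add(1, 10), -1)), -84) = Mul(Mul(-69, Pow(11, -1)), -84) = Mul(Mul(-69, Rational(1, 11)), -84) = Mul(Rational(-69, 11), -84) = Rational(5796, 11)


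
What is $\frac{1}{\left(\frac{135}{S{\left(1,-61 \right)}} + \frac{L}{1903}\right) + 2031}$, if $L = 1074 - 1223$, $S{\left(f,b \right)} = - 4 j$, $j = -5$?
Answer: $\frac{7612}{15510757} \approx 0.00049076$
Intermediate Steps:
$S{\left(f,b \right)} = 20$ ($S{\left(f,b \right)} = \left(-4\right) \left(-5\right) = 20$)
$L = -149$ ($L = 1074 - 1223 = -149$)
$\frac{1}{\left(\frac{135}{S{\left(1,-61 \right)}} + \frac{L}{1903}\right) + 2031} = \frac{1}{\left(\frac{135}{20} - \frac{149}{1903}\right) + 2031} = \frac{1}{\left(135 \cdot \frac{1}{20} - \frac{149}{1903}\right) + 2031} = \frac{1}{\left(\frac{27}{4} - \frac{149}{1903}\right) + 2031} = \frac{1}{\frac{50785}{7612} + 2031} = \frac{1}{\frac{15510757}{7612}} = \frac{7612}{15510757}$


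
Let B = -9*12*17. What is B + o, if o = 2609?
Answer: 773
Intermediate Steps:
B = -1836 (B = -108*17 = -1836)
B + o = -1836 + 2609 = 773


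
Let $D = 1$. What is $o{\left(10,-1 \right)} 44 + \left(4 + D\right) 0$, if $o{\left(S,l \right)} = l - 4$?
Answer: $-220$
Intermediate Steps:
$o{\left(S,l \right)} = -4 + l$
$o{\left(10,-1 \right)} 44 + \left(4 + D\right) 0 = \left(-4 - 1\right) 44 + \left(4 + 1\right) 0 = \left(-5\right) 44 + 5 \cdot 0 = -220 + 0 = -220$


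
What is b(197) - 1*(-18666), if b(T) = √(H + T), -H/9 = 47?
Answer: 18666 + I*√226 ≈ 18666.0 + 15.033*I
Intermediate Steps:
H = -423 (H = -9*47 = -423)
b(T) = √(-423 + T)
b(197) - 1*(-18666) = √(-423 + 197) - 1*(-18666) = √(-226) + 18666 = I*√226 + 18666 = 18666 + I*√226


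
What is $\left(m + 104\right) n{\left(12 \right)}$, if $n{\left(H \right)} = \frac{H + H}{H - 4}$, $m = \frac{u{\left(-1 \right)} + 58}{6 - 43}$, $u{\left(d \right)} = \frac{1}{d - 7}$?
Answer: $\frac{90963}{296} \approx 307.31$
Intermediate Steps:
$u{\left(d \right)} = \frac{1}{-7 + d}$
$m = - \frac{463}{296}$ ($m = \frac{\frac{1}{-7 - 1} + 58}{6 - 43} = \frac{\frac{1}{-8} + 58}{6 - 43} = \frac{- \frac{1}{8} + 58}{6 - 43} = \frac{463}{8 \left(-37\right)} = \frac{463}{8} \left(- \frac{1}{37}\right) = - \frac{463}{296} \approx -1.5642$)
$n{\left(H \right)} = \frac{2 H}{-4 + H}$
$\left(m + 104\right) n{\left(12 \right)} = \left(- \frac{463}{296} + 104\right) 2 \cdot 12 \frac{1}{-4 + 12} = \frac{30321 \cdot 2 \cdot 12 \cdot \frac{1}{8}}{296} = \frac{30321}{296} \cdot 3 = \frac{90963}{296}$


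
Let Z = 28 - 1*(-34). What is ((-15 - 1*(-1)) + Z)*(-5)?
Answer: -240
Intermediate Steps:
Z = 62 (Z = 28 + 34 = 62)
((-15 - 1*(-1)) + Z)*(-5) = ((-15 - 1*(-1)) + 62)*(-5) = ((-15 + 1) + 62)*(-5) = (-14 + 62)*(-5) = 48*(-5) = -240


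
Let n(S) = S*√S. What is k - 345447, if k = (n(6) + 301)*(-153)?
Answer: -391500 - 918*√6 ≈ -3.9375e+5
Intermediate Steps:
n(S) = S^(3/2)
k = -46053 - 918*√6 (k = (6^(3/2) + 301)*(-153) = (6*√6 + 301)*(-153) = (301 + 6*√6)*(-153) = -46053 - 918*√6 ≈ -48302.)
k - 345447 = (-46053 - 918*√6) - 345447 = -391500 - 918*√6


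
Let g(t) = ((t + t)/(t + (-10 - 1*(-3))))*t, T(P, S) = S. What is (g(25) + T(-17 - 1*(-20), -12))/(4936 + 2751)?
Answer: 517/69183 ≈ 0.0074729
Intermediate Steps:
g(t) = 2*t²/(-7 + t) (g(t) = ((2*t)/(t + (-10 + 3)))*t = ((2*t)/(t - 7))*t = ((2*t)/(-7 + t))*t = (2*t/(-7 + t))*t = 2*t²/(-7 + t))
(g(25) + T(-17 - 1*(-20), -12))/(4936 + 2751) = (2*25²/(-7 + 25) - 12)/(4936 + 2751) = (2*625/18 - 12)/7687 = (2*625*(1/18) - 12)*(1/7687) = (625/9 - 12)*(1/7687) = (517/9)*(1/7687) = 517/69183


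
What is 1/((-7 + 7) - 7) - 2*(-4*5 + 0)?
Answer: 279/7 ≈ 39.857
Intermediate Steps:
1/((-7 + 7) - 7) - 2*(-4*5 + 0) = 1/(0 - 7) - 2*(-20 + 0) = 1/(-7) - 2*(-20) = -⅐ + 40 = 279/7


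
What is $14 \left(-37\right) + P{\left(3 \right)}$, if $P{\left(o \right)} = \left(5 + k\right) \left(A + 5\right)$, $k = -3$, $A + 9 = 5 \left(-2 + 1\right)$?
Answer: $-536$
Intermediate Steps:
$A = -14$ ($A = -9 + 5 \left(-2 + 1\right) = -9 + 5 \left(-1\right) = -9 - 5 = -14$)
$P{\left(o \right)} = -18$ ($P{\left(o \right)} = \left(5 - 3\right) \left(-14 + 5\right) = 2 \left(-9\right) = -18$)
$14 \left(-37\right) + P{\left(3 \right)} = 14 \left(-37\right) - 18 = -518 - 18 = -536$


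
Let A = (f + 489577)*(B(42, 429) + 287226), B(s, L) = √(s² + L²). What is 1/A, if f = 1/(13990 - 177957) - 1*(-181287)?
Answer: 5232842838/1008312034790196213553 - 163967*√20645/3024936104370588640659 ≈ 5.1819e-12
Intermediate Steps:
B(s, L) = √(L² + s²)
f = 29725085528/163967 (f = 1/(-163967) + 181287 = -1/163967 + 181287 = 29725085528/163967 ≈ 1.8129e+5)
A = 31594732898761062/163967 + 329998672461*√20645/163967 (A = (29725085528/163967 + 489577)*(√(429² + 42²) + 287226) = 109999557487*(√(184041 + 1764) + 287226)/163967 = 109999557487*(√185805 + 287226)/163967 = 109999557487*(3*√20645 + 287226)/163967 = 109999557487*(287226 + 3*√20645)/163967 = 31594732898761062/163967 + 329998672461*√20645/163967 ≈ 1.9298e+11)
1/A = 1/(31594732898761062/163967 + 329998672461*√20645/163967)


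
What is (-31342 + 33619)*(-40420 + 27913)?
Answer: -28478439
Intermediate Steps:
(-31342 + 33619)*(-40420 + 27913) = 2277*(-12507) = -28478439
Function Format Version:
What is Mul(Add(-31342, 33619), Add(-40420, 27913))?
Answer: -28478439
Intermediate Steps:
Mul(Add(-31342, 33619), Add(-40420, 27913)) = Mul(2277, -12507) = -28478439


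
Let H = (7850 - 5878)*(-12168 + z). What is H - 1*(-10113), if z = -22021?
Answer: -67410595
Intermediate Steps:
H = -67420708 (H = (7850 - 5878)*(-12168 - 22021) = 1972*(-34189) = -67420708)
H - 1*(-10113) = -67420708 - 1*(-10113) = -67420708 + 10113 = -67410595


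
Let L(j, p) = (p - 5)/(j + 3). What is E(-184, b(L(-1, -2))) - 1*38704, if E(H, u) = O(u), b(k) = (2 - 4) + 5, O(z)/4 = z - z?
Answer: -38704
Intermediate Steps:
O(z) = 0 (O(z) = 4*(z - z) = 4*0 = 0)
L(j, p) = (-5 + p)/(3 + j)
b(k) = 3 (b(k) = -2 + 5 = 3)
E(H, u) = 0
E(-184, b(L(-1, -2))) - 1*38704 = 0 - 1*38704 = 0 - 38704 = -38704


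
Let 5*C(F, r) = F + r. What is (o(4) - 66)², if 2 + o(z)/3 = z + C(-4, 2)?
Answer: 93636/25 ≈ 3745.4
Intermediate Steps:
C(F, r) = F/5 + r/5 (C(F, r) = (F + r)/5 = F/5 + r/5)
o(z) = -36/5 + 3*z (o(z) = -6 + 3*(z + ((⅕)*(-4) + (⅕)*2)) = -6 + 3*(z + (-⅘ + ⅖)) = -6 + 3*(z - ⅖) = -6 + 3*(-⅖ + z) = -6 + (-6/5 + 3*z) = -36/5 + 3*z)
(o(4) - 66)² = ((-36/5 + 3*4) - 66)² = ((-36/5 + 12) - 66)² = (24/5 - 66)² = (-306/5)² = 93636/25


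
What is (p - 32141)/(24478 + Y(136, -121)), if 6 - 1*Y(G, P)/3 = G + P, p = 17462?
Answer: -2097/3493 ≈ -0.60034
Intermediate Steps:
Y(G, P) = 18 - 3*G - 3*P (Y(G, P) = 18 - 3*(G + P) = 18 + (-3*G - 3*P) = 18 - 3*G - 3*P)
(p - 32141)/(24478 + Y(136, -121)) = (17462 - 32141)/(24478 + (18 - 3*136 - 3*(-121))) = -14679/(24478 + (18 - 408 + 363)) = -14679/(24478 - 27) = -14679/24451 = -14679*1/24451 = -2097/3493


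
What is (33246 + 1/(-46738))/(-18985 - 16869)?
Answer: -1553851547/1675744252 ≈ -0.92726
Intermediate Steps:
(33246 + 1/(-46738))/(-18985 - 16869) = (33246 - 1/46738)/(-35854) = (1553851547/46738)*(-1/35854) = -1553851547/1675744252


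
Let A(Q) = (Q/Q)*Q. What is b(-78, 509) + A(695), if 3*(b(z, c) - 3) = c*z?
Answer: -12536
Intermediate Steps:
A(Q) = Q (A(Q) = 1*Q = Q)
b(z, c) = 3 + c*z/3 (b(z, c) = 3 + (c*z)/3 = 3 + c*z/3)
b(-78, 509) + A(695) = (3 + (⅓)*509*(-78)) + 695 = (3 - 13234) + 695 = -13231 + 695 = -12536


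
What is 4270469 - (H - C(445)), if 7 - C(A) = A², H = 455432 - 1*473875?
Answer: 4090894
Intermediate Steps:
H = -18443 (H = 455432 - 473875 = -18443)
C(A) = 7 - A²
4270469 - (H - C(445)) = 4270469 - (-18443 - (7 - 1*445²)) = 4270469 - (-18443 - (7 - 1*198025)) = 4270469 - (-18443 - (7 - 198025)) = 4270469 - (-18443 - 1*(-198018)) = 4270469 - (-18443 + 198018) = 4270469 - 1*179575 = 4270469 - 179575 = 4090894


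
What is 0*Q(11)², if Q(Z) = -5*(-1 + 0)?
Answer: 0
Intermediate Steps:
Q(Z) = 5 (Q(Z) = -5*(-1) = 5)
0*Q(11)² = 0*5² = 0*25 = 0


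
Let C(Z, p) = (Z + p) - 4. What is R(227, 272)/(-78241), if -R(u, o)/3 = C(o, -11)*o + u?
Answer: 210393/78241 ≈ 2.6890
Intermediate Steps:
C(Z, p) = -4 + Z + p
R(u, o) = -3*u - 3*o*(-15 + o) (R(u, o) = -3*((-4 + o - 11)*o + u) = -3*((-15 + o)*o + u) = -3*(o*(-15 + o) + u) = -3*(u + o*(-15 + o)) = -3*u - 3*o*(-15 + o))
R(227, 272)/(-78241) = (-3*227 - 3*272*(-15 + 272))/(-78241) = (-681 - 3*272*257)*(-1/78241) = (-681 - 209712)*(-1/78241) = -210393*(-1/78241) = 210393/78241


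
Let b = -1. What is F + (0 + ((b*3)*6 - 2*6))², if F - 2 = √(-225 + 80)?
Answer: 902 + I*√145 ≈ 902.0 + 12.042*I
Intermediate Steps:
F = 2 + I*√145 (F = 2 + √(-225 + 80) = 2 + √(-145) = 2 + I*√145 ≈ 2.0 + 12.042*I)
F + (0 + ((b*3)*6 - 2*6))² = (2 + I*√145) + (0 + (-1*3*6 - 2*6))² = (2 + I*√145) + (0 + (-3*6 - 12))² = (2 + I*√145) + (0 + (-18 - 12))² = (2 + I*√145) + (0 - 30)² = (2 + I*√145) + (-30)² = (2 + I*√145) + 900 = 902 + I*√145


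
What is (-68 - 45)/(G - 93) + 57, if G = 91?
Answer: 227/2 ≈ 113.50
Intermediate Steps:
(-68 - 45)/(G - 93) + 57 = (-68 - 45)/(91 - 93) + 57 = -113/(-2) + 57 = -½*(-113) + 57 = 113/2 + 57 = 227/2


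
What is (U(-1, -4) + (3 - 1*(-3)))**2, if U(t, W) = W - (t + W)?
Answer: 49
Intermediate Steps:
U(t, W) = -t (U(t, W) = W - (W + t) = W + (-W - t) = -t)
(U(-1, -4) + (3 - 1*(-3)))**2 = (-1*(-1) + (3 - 1*(-3)))**2 = (1 + (3 + 3))**2 = (1 + 6)**2 = 7**2 = 49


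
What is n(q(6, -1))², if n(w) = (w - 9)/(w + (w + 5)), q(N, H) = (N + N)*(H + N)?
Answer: 2601/15625 ≈ 0.16646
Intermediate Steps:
q(N, H) = 2*N*(H + N) (q(N, H) = (2*N)*(H + N) = 2*N*(H + N))
n(w) = (-9 + w)/(5 + 2*w) (n(w) = (-9 + w)/(w + (5 + w)) = (-9 + w)/(5 + 2*w))
n(q(6, -1))² = ((-9 + 2*6*(-1 + 6))/(5 + 2*(2*6*(-1 + 6))))² = ((-9 + 2*6*5)/(5 + 2*(2*6*5)))² = ((-9 + 60)/(5 + 2*60))² = (51/(5 + 120))² = (51/125)² = 2601/15625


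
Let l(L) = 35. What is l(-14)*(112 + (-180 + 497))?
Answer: 15015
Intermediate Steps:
l(-14)*(112 + (-180 + 497)) = 35*(112 + (-180 + 497)) = 35*(112 + 317) = 35*429 = 15015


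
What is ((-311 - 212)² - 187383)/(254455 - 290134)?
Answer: -86146/35679 ≈ -2.4145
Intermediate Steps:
((-311 - 212)² - 187383)/(254455 - 290134) = ((-523)² - 187383)/(-35679) = (273529 - 187383)*(-1/35679) = 86146*(-1/35679) = -86146/35679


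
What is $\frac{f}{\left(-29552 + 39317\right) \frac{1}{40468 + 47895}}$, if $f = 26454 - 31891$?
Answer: $- \frac{480429631}{9765} \approx -49199.0$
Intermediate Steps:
$f = -5437$ ($f = 26454 - 31891 = -5437$)
$\frac{f}{\left(-29552 + 39317\right) \frac{1}{40468 + 47895}} = - \frac{5437}{\left(-29552 + 39317\right) \frac{1}{40468 + 47895}} = - \frac{5437}{9765 \cdot \frac{1}{88363}} = - \frac{5437}{\frac{9765}{88363}} = \left(-5437\right) \frac{88363}{9765} = - \frac{480429631}{9765}$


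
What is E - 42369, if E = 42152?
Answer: -217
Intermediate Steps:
E - 42369 = 42152 - 42369 = -217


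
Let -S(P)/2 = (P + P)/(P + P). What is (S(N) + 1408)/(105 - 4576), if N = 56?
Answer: -1406/4471 ≈ -0.31447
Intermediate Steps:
S(P) = -2 (S(P) = -2*(P + P)/(P + P) = -2*2*P/(2*P) = -2*2*P*1/(2*P) = -2*1 = -2)
(S(N) + 1408)/(105 - 4576) = (-2 + 1408)/(105 - 4576) = 1406/(-4471) = 1406*(-1/4471) = -1406/4471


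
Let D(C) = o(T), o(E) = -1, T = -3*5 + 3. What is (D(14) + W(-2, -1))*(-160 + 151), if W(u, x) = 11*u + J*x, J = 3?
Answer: 234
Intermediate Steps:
T = -12 (T = -15 + 3 = -12)
D(C) = -1
W(u, x) = 3*x + 11*u (W(u, x) = 11*u + 3*x = 3*x + 11*u)
(D(14) + W(-2, -1))*(-160 + 151) = (-1 + (3*(-1) + 11*(-2)))*(-160 + 151) = (-1 + (-3 - 22))*(-9) = (-1 - 25)*(-9) = -26*(-9) = 234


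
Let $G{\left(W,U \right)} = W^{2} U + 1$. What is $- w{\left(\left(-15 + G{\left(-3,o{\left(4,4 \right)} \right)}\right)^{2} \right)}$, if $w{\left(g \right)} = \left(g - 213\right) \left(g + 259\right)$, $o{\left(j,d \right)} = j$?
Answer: $-201353$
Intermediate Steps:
$G{\left(W,U \right)} = 1 + U W^{2}$ ($G{\left(W,U \right)} = U W^{2} + 1 = 1 + U W^{2}$)
$w{\left(g \right)} = \left(-213 + g\right) \left(259 + g\right)$
$- w{\left(\left(-15 + G{\left(-3,o{\left(4,4 \right)} \right)}\right)^{2} \right)} = - (-55167 + \left(\left(-15 + \left(1 + 4 \left(-3\right)^{2}\right)\right)^{2}\right)^{2} + 46 \left(-15 + \left(1 + 4 \left(-3\right)^{2}\right)\right)^{2}) = - (-55167 + \left(\left(-15 + \left(1 + 4 \cdot 9\right)\right)^{2}\right)^{2} + 46 \left(-15 + \left(1 + 4 \cdot 9\right)\right)^{2}) = - (-55167 + \left(\left(-15 + \left(1 + 36\right)\right)^{2}\right)^{2} + 46 \left(-15 + \left(1 + 36\right)\right)^{2}) = - (-55167 + \left(\left(-15 + 37\right)^{2}\right)^{2} + 46 \left(-15 + 37\right)^{2}) = - (-55167 + \left(22^{2}\right)^{2} + 46 \cdot 22^{2}) = - (-55167 + 484^{2} + 46 \cdot 484) = - (-55167 + 234256 + 22264) = \left(-1\right) 201353 = -201353$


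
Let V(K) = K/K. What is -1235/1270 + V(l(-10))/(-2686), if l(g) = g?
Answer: -165924/170561 ≈ -0.97281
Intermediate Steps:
V(K) = 1
-1235/1270 + V(l(-10))/(-2686) = -1235/1270 + 1/(-2686) = -1235*1/1270 + 1*(-1/2686) = -247/254 - 1/2686 = -165924/170561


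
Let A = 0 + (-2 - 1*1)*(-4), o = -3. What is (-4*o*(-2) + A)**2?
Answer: 144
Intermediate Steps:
A = 12 (A = 0 + (-2 - 1)*(-4) = 0 - 3*(-4) = 0 + 12 = 12)
(-4*o*(-2) + A)**2 = (-4*(-3)*(-2) + 12)**2 = (12*(-2) + 12)**2 = (-24 + 12)**2 = (-12)**2 = 144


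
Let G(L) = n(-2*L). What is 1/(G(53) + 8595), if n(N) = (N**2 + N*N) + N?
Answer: 1/30961 ≈ 3.2299e-5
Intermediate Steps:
n(N) = N + 2*N**2 (n(N) = (N**2 + N**2) + N = 2*N**2 + N = N + 2*N**2)
G(L) = -2*L*(1 - 4*L) (G(L) = (-2*L)*(1 + 2*(-2*L)) = (-2*L)*(1 - 4*L) = -2*L*(1 - 4*L))
1/(G(53) + 8595) = 1/(2*53*(-1 + 4*53) + 8595) = 1/(2*53*(-1 + 212) + 8595) = 1/(2*53*211 + 8595) = 1/(22366 + 8595) = 1/30961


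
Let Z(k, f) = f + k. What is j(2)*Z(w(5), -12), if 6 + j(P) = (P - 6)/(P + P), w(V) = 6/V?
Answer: 378/5 ≈ 75.600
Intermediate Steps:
j(P) = -6 + (-6 + P)/(2*P) (j(P) = -6 + (P - 6)/(P + P) = -6 + (-6 + P)/((2*P)) = -6 + (-6 + P)*(1/(2*P)) = -6 + (-6 + P)/(2*P))
j(2)*Z(w(5), -12) = (-11/2 - 3/2)*(-12 + 6/5) = -7*(-54/5) = 378/5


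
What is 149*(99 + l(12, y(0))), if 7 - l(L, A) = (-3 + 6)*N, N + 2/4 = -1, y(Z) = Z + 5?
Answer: 32929/2 ≈ 16465.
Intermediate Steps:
y(Z) = 5 + Z
N = -3/2 (N = -½ - 1 = -3/2 ≈ -1.5000)
l(L, A) = 23/2 (l(L, A) = 7 - (-3 + 6)*(-3)/2 = 7 - 3*(-3)/2 = 7 - 1*(-9/2) = 7 + 9/2 = 23/2)
149*(99 + l(12, y(0))) = 149*(99 + 23/2) = 149*(221/2) = 32929/2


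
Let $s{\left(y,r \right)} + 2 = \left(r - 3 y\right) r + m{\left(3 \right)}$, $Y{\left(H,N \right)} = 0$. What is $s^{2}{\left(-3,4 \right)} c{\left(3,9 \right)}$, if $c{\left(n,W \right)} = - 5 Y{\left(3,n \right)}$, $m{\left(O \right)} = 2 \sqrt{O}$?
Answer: $0$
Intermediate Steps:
$s{\left(y,r \right)} = -2 + 2 \sqrt{3} + r \left(r - 3 y\right)$ ($s{\left(y,r \right)} = -2 + \left(\left(r - 3 y\right) r + 2 \sqrt{3}\right) = -2 + \left(r \left(r - 3 y\right) + 2 \sqrt{3}\right) = -2 + \left(2 \sqrt{3} + r \left(r - 3 y\right)\right) = -2 + 2 \sqrt{3} + r \left(r - 3 y\right)$)
$c{\left(n,W \right)} = 0$ ($c{\left(n,W \right)} = \left(-5\right) 0 = 0$)
$s^{2}{\left(-3,4 \right)} c{\left(3,9 \right)} = \left(-2 + 4^{2} + 2 \sqrt{3} - 12 \left(-3\right)\right)^{2} \cdot 0 = \left(-2 + 16 + 2 \sqrt{3} + 36\right)^{2} \cdot 0 = \left(50 + 2 \sqrt{3}\right)^{2} \cdot 0 = 0$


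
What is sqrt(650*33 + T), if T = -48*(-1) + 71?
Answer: sqrt(21569) ≈ 146.86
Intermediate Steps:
T = 119 (T = 48 + 71 = 119)
sqrt(650*33 + T) = sqrt(650*33 + 119) = sqrt(21450 + 119) = sqrt(21569)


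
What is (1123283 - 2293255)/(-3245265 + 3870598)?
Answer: -1169972/625333 ≈ -1.8710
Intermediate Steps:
(1123283 - 2293255)/(-3245265 + 3870598) = -1169972/625333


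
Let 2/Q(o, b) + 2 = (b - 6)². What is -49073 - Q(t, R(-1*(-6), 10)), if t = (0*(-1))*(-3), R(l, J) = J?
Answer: -343512/7 ≈ -49073.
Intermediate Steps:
t = 0 (t = 0*(-3) = 0)
Q(o, b) = 2/(-2 + (-6 + b)²) (Q(o, b) = 2/(-2 + (b - 6)²) = 2/(-2 + (-6 + b)²))
-49073 - Q(t, R(-1*(-6), 10)) = -49073 - 2/(-2 + (-6 + 10)²) = -49073 - 2/(-2 + 4²) = -49073 - 2/(-2 + 16) = -49073 - 2/14 = -49073 - 1*⅐ = -49073 - ⅐ = -343512/7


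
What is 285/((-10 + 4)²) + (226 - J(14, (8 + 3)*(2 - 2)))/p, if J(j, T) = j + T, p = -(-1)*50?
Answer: 3647/300 ≈ 12.157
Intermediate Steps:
p = 50 (p = -1*(-50) = 50)
J(j, T) = T + j
285/((-10 + 4)²) + (226 - J(14, (8 + 3)*(2 - 2)))/p = 285/((-10 + 4)²) + (226 - ((8 + 3)*(2 - 2) + 14))/50 = 285/((-6)²) + (226 - (11*0 + 14))*(1/50) = 285/36 + (226 - (0 + 14))*(1/50) = 285*(1/36) + (226 - 1*14)*(1/50) = 95/12 + (226 - 14)*(1/50) = 95/12 + 212*(1/50) = 95/12 + 106/25 = 3647/300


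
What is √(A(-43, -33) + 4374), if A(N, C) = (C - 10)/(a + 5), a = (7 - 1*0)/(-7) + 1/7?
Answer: √3669805/29 ≈ 66.058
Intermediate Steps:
a = -6/7 (a = (7 + 0)*(-⅐) + 1*(⅐) = 7*(-⅐) + ⅐ = -1 + ⅐ = -6/7 ≈ -0.85714)
A(N, C) = -70/29 + 7*C/29 (A(N, C) = (C - 10)/(-6/7 + 5) = (-10 + C)/(29/7) = (-10 + C)*(7/29) = -70/29 + 7*C/29)
√(A(-43, -33) + 4374) = √((-70/29 + (7/29)*(-33)) + 4374) = √((-70/29 - 231/29) + 4374) = √(-301/29 + 4374) = √(126545/29) = √3669805/29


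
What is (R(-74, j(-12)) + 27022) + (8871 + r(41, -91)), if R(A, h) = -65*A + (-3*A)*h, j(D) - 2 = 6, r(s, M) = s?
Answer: 42520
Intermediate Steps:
j(D) = 8 (j(D) = 2 + 6 = 8)
R(A, h) = -65*A - 3*A*h
(R(-74, j(-12)) + 27022) + (8871 + r(41, -91)) = (-1*(-74)*(65 + 3*8) + 27022) + (8871 + 41) = (-1*(-74)*(65 + 24) + 27022) + 8912 = (-1*(-74)*89 + 27022) + 8912 = (6586 + 27022) + 8912 = 33608 + 8912 = 42520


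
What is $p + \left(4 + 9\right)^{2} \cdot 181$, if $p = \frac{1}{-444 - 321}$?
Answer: $\frac{23400584}{765} \approx 30589.0$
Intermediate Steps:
$p = - \frac{1}{765}$ ($p = \frac{1}{-765} = - \frac{1}{765} \approx -0.0013072$)
$p + \left(4 + 9\right)^{2} \cdot 181 = - \frac{1}{765} + \left(4 + 9\right)^{2} \cdot 181 = - \frac{1}{765} + 13^{2} \cdot 181 = - \frac{1}{765} + 169 \cdot 181 = - \frac{1}{765} + 30589 = \frac{23400584}{765}$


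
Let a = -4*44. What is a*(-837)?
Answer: 147312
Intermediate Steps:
a = -176
a*(-837) = -176*(-837) = 147312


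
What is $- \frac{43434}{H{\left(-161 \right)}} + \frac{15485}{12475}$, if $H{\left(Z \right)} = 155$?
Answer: $- \frac{21577559}{77345} \approx -278.98$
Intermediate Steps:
$- \frac{43434}{H{\left(-161 \right)}} + \frac{15485}{12475} = - \frac{43434}{155} + \frac{15485}{12475} = \left(-43434\right) \frac{1}{155} + 15485 \cdot \frac{1}{12475} = - \frac{43434}{155} + \frac{3097}{2495} = - \frac{21577559}{77345}$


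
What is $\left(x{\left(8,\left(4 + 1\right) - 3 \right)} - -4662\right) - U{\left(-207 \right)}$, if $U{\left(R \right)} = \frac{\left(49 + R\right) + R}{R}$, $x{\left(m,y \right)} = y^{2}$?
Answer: $\frac{965497}{207} \approx 4664.2$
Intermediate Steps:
$U{\left(R \right)} = \frac{49 + 2 R}{R}$
$\left(x{\left(8,\left(4 + 1\right) - 3 \right)} - -4662\right) - U{\left(-207 \right)} = \left(\left(\left(4 + 1\right) - 3\right)^{2} - -4662\right) - \left(2 + \frac{49}{-207}\right) = \left(\left(5 - 3\right)^{2} + 4662\right) - \left(2 + 49 \left(- \frac{1}{207}\right)\right) = \left(2^{2} + 4662\right) - \left(2 - \frac{49}{207}\right) = \left(4 + 4662\right) - \frac{365}{207} = 4666 - \frac{365}{207} = \frac{965497}{207}$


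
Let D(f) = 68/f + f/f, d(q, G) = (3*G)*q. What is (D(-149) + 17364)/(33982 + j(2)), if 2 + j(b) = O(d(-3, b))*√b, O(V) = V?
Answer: 21979257915/43010330762 + 23285853*√2/86020661524 ≈ 0.51141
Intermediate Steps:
d(q, G) = 3*G*q
D(f) = 1 + 68/f (D(f) = 68/f + 1 = 1 + 68/f)
j(b) = -2 - 9*b^(3/2) (j(b) = -2 + (3*b*(-3))*√b = -2 + (-9*b)*√b = -2 - 9*b^(3/2))
(D(-149) + 17364)/(33982 + j(2)) = ((68 - 149)/(-149) + 17364)/(33982 + (-2 - 18*√2)) = (-1/149*(-81) + 17364)/(33982 + (-2 - 18*√2)) = (81/149 + 17364)/(33982 + (-2 - 18*√2)) = 2587317/(149*(33980 - 18*√2))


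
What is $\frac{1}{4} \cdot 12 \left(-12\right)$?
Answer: $-36$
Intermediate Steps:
$\frac{1}{4} \cdot 12 \left(-12\right) = 3 \left(-12\right) = -36$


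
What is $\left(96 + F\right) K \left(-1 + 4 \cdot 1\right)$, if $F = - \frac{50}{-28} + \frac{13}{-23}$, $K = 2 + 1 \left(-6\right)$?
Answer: $- \frac{187830}{161} \approx -1166.6$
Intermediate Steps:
$K = -4$ ($K = 2 - 6 = -4$)
$F = \frac{393}{322}$ ($F = \left(-50\right) \left(- \frac{1}{28}\right) + 13 \left(- \frac{1}{23}\right) = \frac{25}{14} - \frac{13}{23} = \frac{393}{322} \approx 1.2205$)
$\left(96 + F\right) K \left(-1 + 4 \cdot 1\right) = \left(96 + \frac{393}{322}\right) \left(-4\right) \left(-1 + 4 \cdot 1\right) = \frac{31305}{322} \left(-4\right) \left(-1 + 4\right) = \left(- \frac{62610}{161}\right) 3 = - \frac{187830}{161}$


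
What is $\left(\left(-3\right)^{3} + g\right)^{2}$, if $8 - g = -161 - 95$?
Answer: $56169$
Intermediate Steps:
$g = 264$ ($g = 8 - \left(-161 - 95\right) = 8 - -256 = 8 + 256 = 264$)
$\left(\left(-3\right)^{3} + g\right)^{2} = \left(\left(-3\right)^{3} + 264\right)^{2} = \left(-27 + 264\right)^{2} = 237^{2} = 56169$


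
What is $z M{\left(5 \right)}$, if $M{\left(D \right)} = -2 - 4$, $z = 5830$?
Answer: $-34980$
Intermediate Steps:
$M{\left(D \right)} = -6$ ($M{\left(D \right)} = -2 - 4 = -6$)
$z M{\left(5 \right)} = 5830 \left(-6\right) = -34980$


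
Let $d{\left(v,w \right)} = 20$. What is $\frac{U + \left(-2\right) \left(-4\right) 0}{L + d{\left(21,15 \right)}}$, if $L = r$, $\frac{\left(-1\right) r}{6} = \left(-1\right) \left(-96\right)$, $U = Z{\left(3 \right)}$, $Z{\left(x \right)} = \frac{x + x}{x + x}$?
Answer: $- \frac{1}{556} \approx -0.0017986$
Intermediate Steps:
$Z{\left(x \right)} = 1$ ($Z{\left(x \right)} = \frac{2 x}{2 x} = 2 x \frac{1}{2 x} = 1$)
$U = 1$
$r = -576$ ($r = - 6 \left(\left(-1\right) \left(-96\right)\right) = \left(-6\right) 96 = -576$)
$L = -576$
$\frac{U + \left(-2\right) \left(-4\right) 0}{L + d{\left(21,15 \right)}} = \frac{1 + \left(-2\right) \left(-4\right) 0}{-576 + 20} = \frac{1 + 8 \cdot 0}{-556} = \left(1 + 0\right) \left(- \frac{1}{556}\right) = 1 \left(- \frac{1}{556}\right) = - \frac{1}{556}$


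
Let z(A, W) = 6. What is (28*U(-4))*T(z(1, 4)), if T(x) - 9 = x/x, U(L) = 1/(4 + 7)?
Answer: 280/11 ≈ 25.455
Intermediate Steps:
U(L) = 1/11
T(x) = 10 (T(x) = 9 + x/x = 9 + 1 = 10)
(28*U(-4))*T(z(1, 4)) = (28*(1/11))*10 = (28/11)*10 = 280/11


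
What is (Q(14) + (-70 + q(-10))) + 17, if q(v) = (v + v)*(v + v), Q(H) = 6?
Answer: 353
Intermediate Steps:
q(v) = 4*v² (q(v) = (2*v)*(2*v) = 4*v²)
(Q(14) + (-70 + q(-10))) + 17 = (6 + (-70 + 4*(-10)²)) + 17 = (6 + (-70 + 4*100)) + 17 = (6 + (-70 + 400)) + 17 = (6 + 330) + 17 = 336 + 17 = 353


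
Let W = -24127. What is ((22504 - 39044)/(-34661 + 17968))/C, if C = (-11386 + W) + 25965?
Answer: -4135/39846191 ≈ -0.00010377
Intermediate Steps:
C = -9548 (C = (-11386 - 24127) + 25965 = -35513 + 25965 = -9548)
((22504 - 39044)/(-34661 + 17968))/C = ((22504 - 39044)/(-34661 + 17968))/(-9548) = -16540/(-16693)*(-1/9548) = -16540*(-1/16693)*(-1/9548) = (16540/16693)*(-1/9548) = -4135/39846191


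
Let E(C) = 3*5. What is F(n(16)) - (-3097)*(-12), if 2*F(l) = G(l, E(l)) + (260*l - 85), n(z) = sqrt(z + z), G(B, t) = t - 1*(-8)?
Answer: -37195 + 520*sqrt(2) ≈ -36460.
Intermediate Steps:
E(C) = 15
G(B, t) = 8 + t (G(B, t) = t + 8 = 8 + t)
n(z) = sqrt(2)*sqrt(z) (n(z) = sqrt(2*z) = sqrt(2)*sqrt(z))
F(l) = -31 + 130*l (F(l) = ((8 + 15) + (260*l - 85))/2 = (23 + (-85 + 260*l))/2 = (-62 + 260*l)/2 = -31 + 130*l)
F(n(16)) - (-3097)*(-12) = (-31 + 130*(sqrt(2)*sqrt(16))) - (-3097)*(-12) = (-31 + 130*(sqrt(2)*4)) - 1*37164 = (-31 + 130*(4*sqrt(2))) - 37164 = (-31 + 520*sqrt(2)) - 37164 = -37195 + 520*sqrt(2)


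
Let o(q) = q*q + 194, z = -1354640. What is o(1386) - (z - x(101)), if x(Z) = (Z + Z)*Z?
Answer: 3296232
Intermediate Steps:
o(q) = 194 + q**2 (o(q) = q**2 + 194 = 194 + q**2)
x(Z) = 2*Z**2 (x(Z) = (2*Z)*Z = 2*Z**2)
o(1386) - (z - x(101)) = (194 + 1386**2) - (-1354640 - 2*101**2) = (194 + 1920996) - (-1354640 - 2*10201) = 1921190 - (-1354640 - 1*20402) = 1921190 - (-1354640 - 20402) = 1921190 - 1*(-1375042) = 1921190 + 1375042 = 3296232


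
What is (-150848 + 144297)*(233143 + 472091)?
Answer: -4619987934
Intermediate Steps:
(-150848 + 144297)*(233143 + 472091) = -6551*705234 = -4619987934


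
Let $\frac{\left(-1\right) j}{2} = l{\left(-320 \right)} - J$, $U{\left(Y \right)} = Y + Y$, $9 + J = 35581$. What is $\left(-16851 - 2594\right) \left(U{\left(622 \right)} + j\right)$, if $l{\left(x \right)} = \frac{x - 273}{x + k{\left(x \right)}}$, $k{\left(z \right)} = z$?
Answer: $- \frac{90083112063}{64} \approx -1.4075 \cdot 10^{9}$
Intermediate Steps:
$J = 35572$ ($J = -9 + 35581 = 35572$)
$U{\left(Y \right)} = 2 Y$
$l{\left(x \right)} = \frac{-273 + x}{2 x}$ ($l{\left(x \right)} = \frac{x - 273}{x + x} = \frac{-273 + x}{2 x}$)
$j = \frac{22765487}{320}$ ($j = - 2 \left(\frac{-273 - 320}{2 \left(-320\right)} - 35572\right) = - 2 \left(\frac{1}{2} \left(- \frac{1}{320}\right) \left(-593\right) - 35572\right) = - 2 \left(\frac{593}{640} - 35572\right) = \left(-2\right) \left(- \frac{22765487}{640}\right) = \frac{22765487}{320} \approx 71142.0$)
$\left(-16851 - 2594\right) \left(U{\left(622 \right)} + j\right) = \left(-16851 - 2594\right) \left(2 \cdot 622 + \frac{22765487}{320}\right) = - 19445 \left(1244 + \frac{22765487}{320}\right) = \left(-19445\right) \frac{23163567}{320} = - \frac{90083112063}{64}$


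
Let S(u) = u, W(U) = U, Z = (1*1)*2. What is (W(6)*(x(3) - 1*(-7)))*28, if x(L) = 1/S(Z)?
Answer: 1260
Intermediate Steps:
Z = 2 (Z = 1*2 = 2)
x(L) = ½ (x(L) = 1/2 = ½)
(W(6)*(x(3) - 1*(-7)))*28 = (6*(½ - 1*(-7)))*28 = (6*(½ + 7))*28 = (6*(15/2))*28 = 45*28 = 1260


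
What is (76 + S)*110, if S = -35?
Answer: 4510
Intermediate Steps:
(76 + S)*110 = (76 - 35)*110 = 41*110 = 4510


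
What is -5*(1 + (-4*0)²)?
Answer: -5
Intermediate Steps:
-5*(1 + (-4*0)²) = -5*(1 + 0²) = -5*(1 + 0) = -5*1 = -5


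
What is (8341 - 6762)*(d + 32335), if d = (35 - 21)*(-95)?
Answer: 48956895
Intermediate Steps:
d = -1330 (d = 14*(-95) = -1330)
(8341 - 6762)*(d + 32335) = (8341 - 6762)*(-1330 + 32335) = 1579*31005 = 48956895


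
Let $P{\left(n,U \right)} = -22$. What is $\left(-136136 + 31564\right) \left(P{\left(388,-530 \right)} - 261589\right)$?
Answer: $27357185492$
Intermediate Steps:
$\left(-136136 + 31564\right) \left(P{\left(388,-530 \right)} - 261589\right) = \left(-136136 + 31564\right) \left(-22 - 261589\right) = \left(-104572\right) \left(-261611\right) = 27357185492$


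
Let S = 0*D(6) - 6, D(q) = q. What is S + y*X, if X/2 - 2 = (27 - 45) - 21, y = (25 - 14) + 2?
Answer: -968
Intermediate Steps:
y = 13 (y = 11 + 2 = 13)
X = -74 (X = 4 + 2*((27 - 45) - 21) = 4 + 2*(-18 - 21) = 4 + 2*(-39) = 4 - 78 = -74)
S = -6 (S = 0*6 - 6 = 0 - 6 = -6)
S + y*X = -6 + 13*(-74) = -6 - 962 = -968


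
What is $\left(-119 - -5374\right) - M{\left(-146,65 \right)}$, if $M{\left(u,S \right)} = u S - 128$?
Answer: $14873$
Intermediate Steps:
$M{\left(u,S \right)} = -128 + S u$ ($M{\left(u,S \right)} = S u - 128 = -128 + S u$)
$\left(-119 - -5374\right) - M{\left(-146,65 \right)} = \left(-119 - -5374\right) - \left(-128 + 65 \left(-146\right)\right) = \left(-119 + 5374\right) - \left(-128 - 9490\right) = 5255 - -9618 = 5255 + 9618 = 14873$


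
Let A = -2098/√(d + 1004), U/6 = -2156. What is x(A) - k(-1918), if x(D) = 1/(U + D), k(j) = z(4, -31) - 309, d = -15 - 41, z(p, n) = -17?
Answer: 12928668700594/39658502351 + 1049*√237/39658502351 ≈ 326.00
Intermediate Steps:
U = -12936 (U = 6*(-2156) = -12936)
d = -56
k(j) = -326 (k(j) = -17 - 309 = -326)
A = -1049*√237/237 (A = -2098/√(-56 + 1004) = -2098*√237/474 = -1049*√237/237 ≈ -68.140)
x(D) = 1/(-12936 + D)
x(A) - k(-1918) = 1/(-12936 - 1049*√237/237) - 1*(-326) = 1/(-12936 - 1049*√237/237) + 326 = 326 + 1/(-12936 - 1049*√237/237)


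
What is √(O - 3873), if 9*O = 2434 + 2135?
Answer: 4*I*√1893/3 ≈ 58.011*I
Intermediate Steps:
O = 1523/3 (O = (2434 + 2135)/9 = (⅑)*4569 = 1523/3 ≈ 507.67)
√(O - 3873) = √(1523/3 - 3873) = √(-10096/3) = 4*I*√1893/3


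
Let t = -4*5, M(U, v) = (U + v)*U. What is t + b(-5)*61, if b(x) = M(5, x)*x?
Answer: -20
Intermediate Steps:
M(U, v) = U*(U + v)
t = -20
b(x) = x*(25 + 5*x) (b(x) = (5*(5 + x))*x = (25 + 5*x)*x = x*(25 + 5*x))
t + b(-5)*61 = -20 + (5*(-5)*(5 - 5))*61 = -20 + (5*(-5)*0)*61 = -20 + 0*61 = -20 + 0 = -20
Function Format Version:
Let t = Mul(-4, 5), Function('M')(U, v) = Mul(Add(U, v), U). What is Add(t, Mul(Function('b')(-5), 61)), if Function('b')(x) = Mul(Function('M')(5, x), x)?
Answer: -20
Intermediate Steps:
Function('M')(U, v) = Mul(U, Add(U, v))
t = -20
Function('b')(x) = Mul(x, Add(25, Mul(5, x))) (Function('b')(x) = Mul(Mul(5, Add(5, x)), x) = Mul(Add(25, Mul(5, x)), x) = Mul(x, Add(25, Mul(5, x))))
Add(t, Mul(Function('b')(-5), 61)) = Add(-20, Mul(Mul(5, -5, Add(5, -5)), 61)) = Add(-20, Mul(Mul(5, -5, 0), 61)) = Add(-20, Mul(0, 61)) = Add(-20, 0) = -20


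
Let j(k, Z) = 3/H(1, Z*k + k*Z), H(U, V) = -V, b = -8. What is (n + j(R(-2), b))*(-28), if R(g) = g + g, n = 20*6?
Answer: -53739/16 ≈ -3358.7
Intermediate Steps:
n = 120
R(g) = 2*g
j(k, Z) = -3/(2*Z*k) (j(k, Z) = 3/((-(Z*k + k*Z))) = 3/((-(Z*k + Z*k))) = 3/((-2*Z*k)) = 3*(-1/(2*Z*k)) = -3/(2*Z*k))
(n + j(R(-2), b))*(-28) = (120 - 3/2/(-8*2*(-2)))*(-28) = (120 - 3/2*(-⅛)/(-4))*(-28) = (120 - 3/2*(-⅛)*(-¼))*(-28) = (120 - 3/64)*(-28) = (7677/64)*(-28) = -53739/16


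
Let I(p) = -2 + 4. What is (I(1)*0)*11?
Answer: 0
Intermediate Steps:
I(p) = 2
(I(1)*0)*11 = (2*0)*11 = 0*11 = 0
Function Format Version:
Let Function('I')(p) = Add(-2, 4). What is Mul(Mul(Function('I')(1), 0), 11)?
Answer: 0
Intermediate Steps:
Function('I')(p) = 2
Mul(Mul(Function('I')(1), 0), 11) = Mul(Mul(2, 0), 11) = Mul(0, 11) = 0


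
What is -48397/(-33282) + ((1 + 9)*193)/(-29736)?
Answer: 38191637/27490932 ≈ 1.3892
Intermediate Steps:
-48397/(-33282) + ((1 + 9)*193)/(-29736) = -48397*(-1/33282) + (10*193)*(-1/29736) = 48397/33282 + 1930*(-1/29736) = 48397/33282 - 965/14868 = 38191637/27490932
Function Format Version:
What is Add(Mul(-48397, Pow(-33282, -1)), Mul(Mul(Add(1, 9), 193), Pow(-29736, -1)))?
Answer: Rational(38191637, 27490932) ≈ 1.3892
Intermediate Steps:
Add(Mul(-48397, Pow(-33282, -1)), Mul(Mul(Add(1, 9), 193), Pow(-29736, -1))) = Add(Mul(-48397, Rational(-1, 33282)), Mul(Mul(10, 193), Rational(-1, 29736))) = Add(Rational(48397, 33282), Mul(1930, Rational(-1, 29736))) = Add(Rational(48397, 33282), Rational(-965, 14868)) = Rational(38191637, 27490932)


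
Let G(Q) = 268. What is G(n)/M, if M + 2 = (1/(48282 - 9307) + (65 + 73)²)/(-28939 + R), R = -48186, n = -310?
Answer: -805593762500/6754133651 ≈ -119.27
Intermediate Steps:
M = -6754133651/3005946875 (M = -2 + (1/(48282 - 9307) + (65 + 73)²)/(-28939 - 48186) = -2 + (1/38975 + 138²)/(-77125) = -2 + (1/38975 + 19044)*(-1/77125) = -2 + (742239901/38975)*(-1/77125) = -2 - 742239901/3005946875 = -6754133651/3005946875 ≈ -2.2469)
G(n)/M = 268/(-6754133651/3005946875) = 268*(-3005946875/6754133651) = -805593762500/6754133651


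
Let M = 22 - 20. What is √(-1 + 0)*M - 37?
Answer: -37 + 2*I ≈ -37.0 + 2.0*I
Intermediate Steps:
M = 2
√(-1 + 0)*M - 37 = √(-1 + 0)*2 - 37 = √(-1)*2 - 37 = I*2 - 37 = 2*I - 37 = -37 + 2*I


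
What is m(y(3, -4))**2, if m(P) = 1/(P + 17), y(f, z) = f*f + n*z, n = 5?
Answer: 1/36 ≈ 0.027778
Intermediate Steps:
y(f, z) = f**2 + 5*z (y(f, z) = f*f + 5*z = f**2 + 5*z)
m(P) = 1/(17 + P)
m(y(3, -4))**2 = (1/(17 + (3**2 + 5*(-4))))**2 = (1/(17 + (9 - 20)))**2 = (1/(17 - 11))**2 = (1/6)**2 = 1/36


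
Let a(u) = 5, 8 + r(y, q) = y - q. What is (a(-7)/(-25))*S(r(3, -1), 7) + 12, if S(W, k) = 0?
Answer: 12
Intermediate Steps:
r(y, q) = -8 + y - q (r(y, q) = -8 + (y - q) = -8 + y - q)
(a(-7)/(-25))*S(r(3, -1), 7) + 12 = (5/(-25))*0 + 12 = (5*(-1/25))*0 + 12 = -⅕*0 + 12 = 0 + 12 = 12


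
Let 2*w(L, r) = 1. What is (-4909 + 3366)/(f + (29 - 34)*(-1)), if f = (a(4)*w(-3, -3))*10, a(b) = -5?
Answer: 1543/20 ≈ 77.150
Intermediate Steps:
w(L, r) = 1/2 (w(L, r) = (1/2)*1 = 1/2)
f = -25 (f = -5*1/2*10 = -5/2*10 = -25)
(-4909 + 3366)/(f + (29 - 34)*(-1)) = (-4909 + 3366)/(-25 + (29 - 34)*(-1)) = -1543/(-25 - 5*(-1)) = -1543/(-25 + 5) = -1543/(-20) = -1543*(-1/20) = 1543/20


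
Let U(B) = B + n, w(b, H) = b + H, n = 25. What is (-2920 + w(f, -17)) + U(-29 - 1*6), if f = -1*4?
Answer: -2951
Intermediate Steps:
f = -4
w(b, H) = H + b
U(B) = 25 + B (U(B) = B + 25 = 25 + B)
(-2920 + w(f, -17)) + U(-29 - 1*6) = (-2920 + (-17 - 4)) + (25 + (-29 - 1*6)) = (-2920 - 21) + (25 + (-29 - 6)) = -2941 + (25 - 35) = -2941 - 10 = -2951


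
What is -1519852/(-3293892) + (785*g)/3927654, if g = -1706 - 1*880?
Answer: -9960845996/179684279019 ≈ -0.055435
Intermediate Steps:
g = -2586 (g = -1706 - 880 = -2586)
-1519852/(-3293892) + (785*g)/3927654 = -1519852/(-3293892) + (785*(-2586))/3927654 = -1519852*(-1/3293892) - 2030010*1/3927654 = 379963/823473 - 338335/654609 = -9960845996/179684279019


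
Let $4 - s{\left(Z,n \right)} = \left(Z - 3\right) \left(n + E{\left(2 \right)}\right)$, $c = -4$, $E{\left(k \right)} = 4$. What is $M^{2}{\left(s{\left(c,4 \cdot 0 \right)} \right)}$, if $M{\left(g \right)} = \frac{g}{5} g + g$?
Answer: $\frac{1401856}{25} \approx 56074.0$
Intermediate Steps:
$s{\left(Z,n \right)} = 4 - \left(-3 + Z\right) \left(4 + n\right)$ ($s{\left(Z,n \right)} = 4 - \left(Z - 3\right) \left(n + 4\right) = 4 - \left(-3 + Z\right) \left(4 + n\right)$)
$M{\left(g \right)} = g + \frac{g^{2}}{5}$ ($M{\left(g \right)} = g \frac{1}{5} g + g = \frac{g}{5} g + g = \frac{g^{2}}{5} + g = g + \frac{g^{2}}{5}$)
$M^{2}{\left(s{\left(c,4 \cdot 0 \right)} \right)} = \left(\frac{\left(16 - -16 + 3 \cdot 4 \cdot 0 - - 4 \cdot 4 \cdot 0\right) \left(5 + \left(16 - -16 + 3 \cdot 4 \cdot 0 - - 4 \cdot 4 \cdot 0\right)\right)}{5}\right)^{2} = \left(\frac{\left(16 + 16 + 3 \cdot 0 - \left(-4\right) 0\right) \left(5 + \left(16 + 16 + 3 \cdot 0 - \left(-4\right) 0\right)\right)}{5}\right)^{2} = \left(\frac{\left(16 + 16 + 0 + 0\right) \left(5 + \left(16 + 16 + 0 + 0\right)\right)}{5}\right)^{2} = \left(\frac{1}{5} \cdot 32 \left(5 + 32\right)\right)^{2} = \left(\frac{1}{5} \cdot 32 \cdot 37\right)^{2} = \left(\frac{1184}{5}\right)^{2} = \frac{1401856}{25}$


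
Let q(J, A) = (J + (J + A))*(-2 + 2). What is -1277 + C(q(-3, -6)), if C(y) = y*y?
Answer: -1277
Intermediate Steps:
q(J, A) = 0 (q(J, A) = (J + (A + J))*0 = (A + 2*J)*0 = 0)
C(y) = y²
-1277 + C(q(-3, -6)) = -1277 + 0² = -1277 + 0 = -1277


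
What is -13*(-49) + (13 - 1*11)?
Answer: 639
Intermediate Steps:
-13*(-49) + (13 - 1*11) = 637 + (13 - 11) = 637 + 2 = 639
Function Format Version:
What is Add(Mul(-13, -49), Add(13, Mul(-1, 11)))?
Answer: 639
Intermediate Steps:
Add(Mul(-13, -49), Add(13, Mul(-1, 11))) = Add(637, Add(13, -11)) = Add(637, 2) = 639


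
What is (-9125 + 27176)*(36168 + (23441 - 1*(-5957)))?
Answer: 1183531866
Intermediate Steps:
(-9125 + 27176)*(36168 + (23441 - 1*(-5957))) = 18051*(36168 + (23441 + 5957)) = 18051*(36168 + 29398) = 18051*65566 = 1183531866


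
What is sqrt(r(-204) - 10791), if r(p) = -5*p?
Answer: I*sqrt(9771) ≈ 98.848*I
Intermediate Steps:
sqrt(r(-204) - 10791) = sqrt(-5*(-204) - 10791) = sqrt(1020 - 10791) = sqrt(-9771) = I*sqrt(9771)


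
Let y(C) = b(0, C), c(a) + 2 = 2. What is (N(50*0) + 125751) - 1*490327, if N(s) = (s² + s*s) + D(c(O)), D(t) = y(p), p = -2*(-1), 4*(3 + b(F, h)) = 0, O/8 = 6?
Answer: -364579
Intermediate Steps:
O = 48 (O = 8*6 = 48)
b(F, h) = -3 (b(F, h) = -3 + (¼)*0 = -3 + 0 = -3)
c(a) = 0 (c(a) = -2 + 2 = 0)
p = 2
y(C) = -3
D(t) = -3
N(s) = -3 + 2*s² (N(s) = (s² + s*s) - 3 = (s² + s²) - 3 = 2*s² - 3 = -3 + 2*s²)
(N(50*0) + 125751) - 1*490327 = ((-3 + 2*(50*0)²) + 125751) - 1*490327 = ((-3 + 2*0²) + 125751) - 490327 = ((-3 + 2*0) + 125751) - 490327 = ((-3 + 0) + 125751) - 490327 = (-3 + 125751) - 490327 = 125748 - 490327 = -364579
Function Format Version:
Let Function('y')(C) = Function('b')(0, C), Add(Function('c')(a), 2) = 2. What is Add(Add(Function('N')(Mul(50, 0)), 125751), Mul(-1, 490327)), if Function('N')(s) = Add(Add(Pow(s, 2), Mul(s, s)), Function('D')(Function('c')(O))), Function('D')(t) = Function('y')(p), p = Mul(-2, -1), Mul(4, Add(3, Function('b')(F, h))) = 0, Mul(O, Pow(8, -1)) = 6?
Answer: -364579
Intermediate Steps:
O = 48 (O = Mul(8, 6) = 48)
Function('b')(F, h) = -3 (Function('b')(F, h) = Add(-3, Mul(Rational(1, 4), 0)) = Add(-3, 0) = -3)
Function('c')(a) = 0 (Function('c')(a) = Add(-2, 2) = 0)
p = 2
Function('y')(C) = -3
Function('D')(t) = -3
Function('N')(s) = Add(-3, Mul(2, Pow(s, 2))) (Function('N')(s) = Add(Add(Pow(s, 2), Mul(s, s)), -3) = Add(Add(Pow(s, 2), Pow(s, 2)), -3) = Add(Mul(2, Pow(s, 2)), -3) = Add(-3, Mul(2, Pow(s, 2))))
Add(Add(Function('N')(Mul(50, 0)), 125751), Mul(-1, 490327)) = Add(Add(Add(-3, Mul(2, Pow(Mul(50, 0), 2))), 125751), Mul(-1, 490327)) = Add(Add(Add(-3, Mul(2, Pow(0, 2))), 125751), -490327) = Add(Add(Add(-3, Mul(2, 0)), 125751), -490327) = Add(Add(Add(-3, 0), 125751), -490327) = Add(Add(-3, 125751), -490327) = Add(125748, -490327) = -364579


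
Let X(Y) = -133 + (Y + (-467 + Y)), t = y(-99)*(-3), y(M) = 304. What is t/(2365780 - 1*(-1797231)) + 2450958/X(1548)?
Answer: 1700560473031/1731812576 ≈ 981.95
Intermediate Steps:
t = -912 (t = 304*(-3) = -912)
X(Y) = -600 + 2*Y (X(Y) = -133 + (-467 + 2*Y) = -600 + 2*Y)
t/(2365780 - 1*(-1797231)) + 2450958/X(1548) = -912/(2365780 - 1*(-1797231)) + 2450958/(-600 + 2*1548) = -912/(2365780 + 1797231) + 2450958/(-600 + 3096) = -912/4163011 + 2450958/2496 = -912*1/4163011 + 2450958*(1/2496) = -912/4163011 + 408493/416 = 1700560473031/1731812576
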